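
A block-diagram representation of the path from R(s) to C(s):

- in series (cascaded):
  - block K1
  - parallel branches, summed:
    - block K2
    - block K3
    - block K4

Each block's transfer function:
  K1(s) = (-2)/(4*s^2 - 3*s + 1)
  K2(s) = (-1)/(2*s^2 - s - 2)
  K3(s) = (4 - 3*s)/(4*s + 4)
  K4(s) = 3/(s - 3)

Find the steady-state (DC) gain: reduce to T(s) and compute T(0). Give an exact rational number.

(1) sum the parallel branches K2, K3, K4 gives (-6*s^4 + 53*s^3 - 23*s^2 - 42*s + 12)/(8*s^4 - 20*s^3 - 24*s^2 + 28*s + 24)
(2) combine K1, (K2+K3+K4) in series gives (6*s^4 - 53*s^3 + 23*s^2 + 42*s - 12)/(16*s^6 - 52*s^5 - 14*s^4 + 82*s^3 - 6*s^2 - 22*s + 12)
Step 2 gives the overall T(s). Then T(0) = -12/12 = -1.

Final answer: -1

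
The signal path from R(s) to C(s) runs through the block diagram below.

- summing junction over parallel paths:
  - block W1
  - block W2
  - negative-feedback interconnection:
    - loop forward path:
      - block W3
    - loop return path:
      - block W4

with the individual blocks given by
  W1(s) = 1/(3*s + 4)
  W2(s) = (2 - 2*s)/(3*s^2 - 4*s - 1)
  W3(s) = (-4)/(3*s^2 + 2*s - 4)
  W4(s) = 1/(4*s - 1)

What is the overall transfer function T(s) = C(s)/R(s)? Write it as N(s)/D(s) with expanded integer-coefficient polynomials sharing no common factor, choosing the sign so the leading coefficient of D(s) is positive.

Step 1: close the feedback loop around W3, W4 -> (4 - 16*s)/(12*s^3 + 5*s^2 - 18*s)
Step 2: parallel reduction of W1, W2, [W3/(1+W3*W4)]: this yields T(s), and no further normalization is needed

Final answer: (-36*s^5 - 231*s^4 + 144*s^3 + 447*s^2 - 138*s - 16)/(108*s^6 + 45*s^5 - 390*s^4 - 143*s^3 + 322*s^2 + 72*s)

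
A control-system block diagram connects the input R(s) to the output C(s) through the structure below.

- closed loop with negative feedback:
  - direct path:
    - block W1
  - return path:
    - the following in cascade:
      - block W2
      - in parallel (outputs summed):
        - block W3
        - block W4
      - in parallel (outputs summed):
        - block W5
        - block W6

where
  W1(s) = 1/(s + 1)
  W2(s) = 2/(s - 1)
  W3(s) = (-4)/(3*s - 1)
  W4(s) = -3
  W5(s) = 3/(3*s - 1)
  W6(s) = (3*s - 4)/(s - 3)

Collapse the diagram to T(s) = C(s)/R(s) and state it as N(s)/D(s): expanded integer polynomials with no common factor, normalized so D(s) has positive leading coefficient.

[1] reduce the parallel group W3, W4: (-9*s - 1)/(3*s - 1)
[2] reduce the parallel group W5, W6: (9*s^2 - 12*s - 5)/(3*s^2 - 10*s + 3)
[3] series reduction of W2, (W3+W4), (W5+W6): (-162*s^3 + 198*s^2 + 114*s + 10)/(9*s^4 - 42*s^3 + 52*s^2 - 22*s + 3)
[4] close the feedback loop around W1, (W2*(W3+W4)*(W5+W6)), giving the overall T(s)

Answer: (9*s^4 - 42*s^3 + 52*s^2 - 22*s + 3)/(9*s^5 - 33*s^4 - 152*s^3 + 228*s^2 + 95*s + 13)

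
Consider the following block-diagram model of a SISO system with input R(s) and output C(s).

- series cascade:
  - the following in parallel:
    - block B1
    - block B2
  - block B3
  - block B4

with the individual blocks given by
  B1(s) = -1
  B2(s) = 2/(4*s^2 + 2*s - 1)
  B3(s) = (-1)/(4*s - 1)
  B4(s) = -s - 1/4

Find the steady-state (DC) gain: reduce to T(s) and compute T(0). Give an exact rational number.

Reducing step by step:

Step 1: reduce the parallel group B1, B2 -> (-4*s^2 - 2*s + 3)/(4*s^2 + 2*s - 1)
Step 2: combine (B1+B2), B3, B4 in series -> (-16*s^3 - 12*s^2 + 10*s + 3)/(64*s^3 + 16*s^2 - 24*s + 4)
The step-2 result is T(s). Setting s = 0: T(0) = 3/4.

Answer: 3/4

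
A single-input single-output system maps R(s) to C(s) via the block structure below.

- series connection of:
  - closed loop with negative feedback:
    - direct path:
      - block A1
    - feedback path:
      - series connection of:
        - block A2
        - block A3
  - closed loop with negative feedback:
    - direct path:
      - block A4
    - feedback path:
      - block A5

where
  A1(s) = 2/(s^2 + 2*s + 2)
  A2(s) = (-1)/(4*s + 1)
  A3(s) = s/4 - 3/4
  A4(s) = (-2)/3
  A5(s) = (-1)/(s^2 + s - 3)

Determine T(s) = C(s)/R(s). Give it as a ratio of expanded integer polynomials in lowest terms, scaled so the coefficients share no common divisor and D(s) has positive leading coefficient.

Step 1. multiply A2, A3 (series) = (3 - s)/(16*s + 4)
Step 2. collapse the loop (A1 forward, (A2*A3) return) = (16*s + 4)/(8*s^3 + 18*s^2 + 19*s + 7)
Step 3. apply the feedback formula to A4, A5 = (-2*s^2 - 2*s + 6)/(3*s^2 + 3*s - 7)
Step 4. reduce the series chain [A1/(1+A1*(A2*A3))], [A4/(1+A4*A5)], which is the overall transfer function T(s) = C(s)/R(s) in lowest terms

Answer: (-32*s^3 - 40*s^2 + 88*s + 24)/(24*s^5 + 78*s^4 + 55*s^3 - 48*s^2 - 112*s - 49)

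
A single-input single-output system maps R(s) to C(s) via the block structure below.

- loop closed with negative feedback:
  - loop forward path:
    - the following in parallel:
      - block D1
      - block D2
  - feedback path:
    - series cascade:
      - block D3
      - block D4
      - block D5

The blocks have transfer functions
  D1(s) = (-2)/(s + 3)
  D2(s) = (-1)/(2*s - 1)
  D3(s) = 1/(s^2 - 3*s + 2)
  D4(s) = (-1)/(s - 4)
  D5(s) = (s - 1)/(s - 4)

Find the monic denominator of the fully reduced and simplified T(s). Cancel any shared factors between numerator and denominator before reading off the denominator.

(1) sum the parallel branches D1, D2 gives (-5*s - 1)/(2*s^2 + 5*s - 3)
(2) reduce the series chain D3, D4, D5 gives (-1)/(s^3 - 10*s^2 + 32*s - 32)
(3) feedback reduction of (D1+D2), (D3*D4*D5) gives (-5*s^4 + 49*s^3 - 150*s^2 + 128*s + 32)/(2*s^5 - 15*s^4 + 11*s^3 + 126*s^2 - 251*s + 97)
The result of step 3 is T(s) in lowest terms. Its denominator has leading coefficient 2; dividing the denominator through by 2 makes it monic.

Hence the answer: s^5 - 15*s^4/2 + 11*s^3/2 + 63*s^2 - 251*s/2 + 97/2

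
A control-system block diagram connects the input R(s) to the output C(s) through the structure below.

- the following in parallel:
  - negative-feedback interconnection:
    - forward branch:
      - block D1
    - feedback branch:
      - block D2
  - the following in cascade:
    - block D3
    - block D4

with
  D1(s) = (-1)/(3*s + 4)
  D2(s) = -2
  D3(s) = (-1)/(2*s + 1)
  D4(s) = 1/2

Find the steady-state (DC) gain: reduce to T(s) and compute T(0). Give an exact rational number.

Answer: -2/3

Working:
Step 1 - collapse the loop (D1 forward, D2 return); result (-1)/(3*s + 6)
Step 2 - cascade D3, D4; result (-1)/(4*s + 2)
Step 3 - sum the parallel branches [D1/(1+D1*D2)], (D3*D4); result (-7*s - 8)/(12*s^2 + 30*s + 12)
DC gain: substitute s = 0 into T(s) from step 3: T(0) = -8/12 = -2/3.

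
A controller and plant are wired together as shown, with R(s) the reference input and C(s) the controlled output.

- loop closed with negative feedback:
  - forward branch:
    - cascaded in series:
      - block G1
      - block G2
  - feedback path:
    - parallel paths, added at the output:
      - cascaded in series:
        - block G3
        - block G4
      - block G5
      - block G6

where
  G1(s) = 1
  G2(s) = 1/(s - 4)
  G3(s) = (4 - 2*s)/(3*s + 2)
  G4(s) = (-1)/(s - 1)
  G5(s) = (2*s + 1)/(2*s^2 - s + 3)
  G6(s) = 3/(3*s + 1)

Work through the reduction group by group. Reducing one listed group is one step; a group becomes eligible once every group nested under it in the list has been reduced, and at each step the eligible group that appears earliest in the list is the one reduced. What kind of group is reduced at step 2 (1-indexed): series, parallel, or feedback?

Step 1. reduce the series chain G1, G2
Step 2. multiply G3, G4 (series)
Step 3. reduce the parallel group (G3*G4), G5, G6
Step 4. collapse the loop ((G1*G2) forward, ((G3*G4)+G5+G6) return)
The group at step 2 is a series group.

Hence the answer: series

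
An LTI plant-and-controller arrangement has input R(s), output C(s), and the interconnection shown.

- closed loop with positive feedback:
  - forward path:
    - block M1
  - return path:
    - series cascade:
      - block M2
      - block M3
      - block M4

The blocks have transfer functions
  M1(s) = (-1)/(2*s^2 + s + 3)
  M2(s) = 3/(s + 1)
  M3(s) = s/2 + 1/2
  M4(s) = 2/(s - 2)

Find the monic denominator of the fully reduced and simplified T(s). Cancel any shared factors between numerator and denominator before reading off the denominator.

[1] reduce the series chain M2, M3, M4: 3/(s - 2)
[2] close the feedback loop around M1, (M2*M3*M4): (2 - s)/(2*s^3 - 3*s^2 + s - 3)
Step 2 gives the fully reduced T(s), with no common factor left to cancel. The denominator's leading coefficient is 2, so divide each of its coefficients by 2 to get the monic form.

Therefore the answer is s^3 - 3*s^2/2 + s/2 - 3/2.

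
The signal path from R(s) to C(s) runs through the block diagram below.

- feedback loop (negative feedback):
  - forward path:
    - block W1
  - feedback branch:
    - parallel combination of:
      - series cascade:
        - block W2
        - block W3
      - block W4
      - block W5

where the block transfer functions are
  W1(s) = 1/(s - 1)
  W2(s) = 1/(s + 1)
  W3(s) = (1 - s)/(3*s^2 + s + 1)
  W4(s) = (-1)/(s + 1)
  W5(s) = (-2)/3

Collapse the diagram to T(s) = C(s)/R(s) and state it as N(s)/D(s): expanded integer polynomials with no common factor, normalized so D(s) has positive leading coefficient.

Answer: (9*s^3 + 12*s^2 + 6*s + 3)/(9*s^4 - 3*s^3 - 23*s^2 - 13*s - 5)

Working:
[1] combine W2, W3 in series -> (1 - s)/(3*s^3 + 4*s^2 + 2*s + 1)
[2] sum the parallel branches (W2*W3), W4, W5 -> (-6*s^3 - 17*s^2 - 10*s - 2)/(9*s^3 + 12*s^2 + 6*s + 3)
[3] feedback reduction of W1, ((W2*W3)+W4+W5): this yields T(s), and no further normalization is needed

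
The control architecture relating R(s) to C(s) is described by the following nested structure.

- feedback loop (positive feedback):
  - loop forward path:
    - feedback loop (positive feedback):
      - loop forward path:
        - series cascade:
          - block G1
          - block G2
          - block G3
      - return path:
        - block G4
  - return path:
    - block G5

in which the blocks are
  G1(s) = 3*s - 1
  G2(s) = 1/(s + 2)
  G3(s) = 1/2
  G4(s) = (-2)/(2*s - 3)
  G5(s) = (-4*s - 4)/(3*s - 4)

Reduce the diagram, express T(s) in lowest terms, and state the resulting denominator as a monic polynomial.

Step 1. cascade G1, G2, G3, giving (3*s - 1)/(2*s + 4)
Step 2. collapse the loop ((G1*G2*G3) forward, G4 return), giving (6*s^2 - 11*s + 3)/(4*s^2 + 8*s - 14)
Step 3. reduce the feedback loop with forward [(G1*G2*G3)/(1-(G1*G2*G3)*G4)] and return G5, giving (18*s^3 - 57*s^2 + 53*s - 12)/(36*s^3 - 12*s^2 - 106*s + 68)
The result of step 3 is T(s) in lowest terms. Its denominator has leading coefficient 36; dividing the denominator through by 36 makes it monic.

Answer: s^3 - s^2/3 - 53*s/18 + 17/9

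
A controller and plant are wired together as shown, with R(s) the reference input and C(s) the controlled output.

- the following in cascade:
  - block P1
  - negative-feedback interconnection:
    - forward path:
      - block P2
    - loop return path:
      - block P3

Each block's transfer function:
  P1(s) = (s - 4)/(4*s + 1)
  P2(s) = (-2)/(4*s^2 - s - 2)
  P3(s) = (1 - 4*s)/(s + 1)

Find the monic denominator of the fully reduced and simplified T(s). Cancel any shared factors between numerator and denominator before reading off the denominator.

First reduce the diagram to T(s).

[1] feedback reduction of P2, P3, giving (-2*s - 2)/(4*s^3 + 3*s^2 + 5*s - 4)
[2] cascade P1, [P2/(1+P2*P3)], giving (-2*s^2 + 6*s + 8)/(16*s^4 + 16*s^3 + 23*s^2 - 11*s - 4)
Step 2 gives the fully reduced T(s), with no common factor left to cancel. The denominator's leading coefficient is 16, so divide each of its coefficients by 16 to get the monic form.

Answer: s^4 + s^3 + 23*s^2/16 - 11*s/16 - 1/4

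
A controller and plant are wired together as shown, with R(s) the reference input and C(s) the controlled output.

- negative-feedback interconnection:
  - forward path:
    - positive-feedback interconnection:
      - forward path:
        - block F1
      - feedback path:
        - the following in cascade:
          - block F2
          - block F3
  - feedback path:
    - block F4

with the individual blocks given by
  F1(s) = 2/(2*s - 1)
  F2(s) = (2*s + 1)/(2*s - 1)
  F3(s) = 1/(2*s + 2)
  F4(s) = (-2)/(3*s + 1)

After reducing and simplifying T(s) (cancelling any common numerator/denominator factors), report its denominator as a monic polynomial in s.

Answer: s^4 + s^3/3 - 23*s^2/12 - 3*s/4 + 1/3

Working:
[1] combine F2, F3 in series = (2*s + 1)/(4*s^2 + 2*s - 2)
[2] reduce the feedback loop with forward F1 and return (F2*F3) = (4*s^2 + 2*s - 2)/(4*s^3 - 5*s)
[3] collapse the loop ([F1/(1-F1*(F2*F3))] forward, F4 return) = (12*s^3 + 10*s^2 - 4*s - 2)/(12*s^4 + 4*s^3 - 23*s^2 - 9*s + 4)
The result of step 3 is T(s) in lowest terms. Its denominator has leading coefficient 12; dividing the denominator through by 12 makes it monic.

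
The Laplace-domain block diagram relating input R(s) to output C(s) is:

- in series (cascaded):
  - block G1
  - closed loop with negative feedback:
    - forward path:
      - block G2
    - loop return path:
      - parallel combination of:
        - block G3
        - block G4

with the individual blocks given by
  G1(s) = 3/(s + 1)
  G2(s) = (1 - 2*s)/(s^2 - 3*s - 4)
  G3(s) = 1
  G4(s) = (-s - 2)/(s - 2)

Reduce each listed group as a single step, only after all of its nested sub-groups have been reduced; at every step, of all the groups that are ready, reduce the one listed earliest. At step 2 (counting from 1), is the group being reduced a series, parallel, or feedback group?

Answer: feedback

Working:
Step 1 - parallel reduction of G3, G4
Step 2 - collapse the loop (G2 forward, (G3+G4) return)
Step 3 - reduce the series chain G1, [G2/(1+G2*(G3+G4))]
Step 2 collapses a feedback group.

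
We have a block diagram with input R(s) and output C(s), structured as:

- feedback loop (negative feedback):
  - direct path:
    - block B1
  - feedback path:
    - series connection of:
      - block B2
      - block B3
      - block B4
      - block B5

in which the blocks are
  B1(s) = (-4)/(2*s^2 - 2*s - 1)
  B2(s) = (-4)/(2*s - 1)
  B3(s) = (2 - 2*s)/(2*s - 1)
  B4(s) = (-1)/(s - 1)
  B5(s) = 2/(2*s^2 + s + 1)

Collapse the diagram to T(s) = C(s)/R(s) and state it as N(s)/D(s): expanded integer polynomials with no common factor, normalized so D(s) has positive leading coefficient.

Reducing step by step:

(1) series reduction of B2, B3, B4, B5; result (-16)/(8*s^4 - 4*s^3 + 2*s^2 - 3*s + 1)
(2) collapse the loop (B1 forward, (B2*B3*B4*B5) return), which is the overall transfer function T(s) = C(s)/R(s) in lowest terms

Answer: (-32*s^4 + 16*s^3 - 8*s^2 + 12*s - 4)/(16*s^6 - 24*s^5 + 4*s^4 - 6*s^3 + 6*s^2 + s + 63)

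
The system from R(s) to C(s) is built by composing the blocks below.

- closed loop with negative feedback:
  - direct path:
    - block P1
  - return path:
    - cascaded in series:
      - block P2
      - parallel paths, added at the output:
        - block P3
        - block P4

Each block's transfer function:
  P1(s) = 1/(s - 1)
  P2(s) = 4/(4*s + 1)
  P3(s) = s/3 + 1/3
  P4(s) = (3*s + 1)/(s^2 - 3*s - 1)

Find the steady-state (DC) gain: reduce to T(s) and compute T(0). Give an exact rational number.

(1) reduce the parallel group P3, P4, giving (s^3 - 2*s^2 + 5*s + 2)/(3*s^2 - 9*s - 3)
(2) combine P2, (P3+P4) in series, giving (4*s^3 - 8*s^2 + 20*s + 8)/(12*s^3 - 33*s^2 - 21*s - 3)
(3) reduce the feedback loop with forward P1 and return (P2*(P3+P4)), giving (12*s^3 - 33*s^2 - 21*s - 3)/(12*s^4 - 41*s^3 + 4*s^2 + 38*s + 11)
DC gain: substitute s = 0 into T(s) from step 3: T(0) = -3/11.

Hence the answer: -3/11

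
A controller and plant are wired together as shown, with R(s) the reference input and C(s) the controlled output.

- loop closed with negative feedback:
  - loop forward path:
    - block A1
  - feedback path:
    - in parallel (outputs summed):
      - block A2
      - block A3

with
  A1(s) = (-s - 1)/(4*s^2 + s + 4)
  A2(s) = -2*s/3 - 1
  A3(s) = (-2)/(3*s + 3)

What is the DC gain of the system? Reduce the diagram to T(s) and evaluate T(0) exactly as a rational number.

The answer is -3/17.

Reasoning:
Step 1 - combine A2, A3 in parallel -> (-2*s^2 - 5*s - 5)/(3*s + 3)
Step 2 - collapse the loop (A1 forward, (A2+A3) return) -> (-3*s - 3)/(14*s^2 + 8*s + 17)
The step-2 result is T(s). Setting s = 0: T(0) = -3/17.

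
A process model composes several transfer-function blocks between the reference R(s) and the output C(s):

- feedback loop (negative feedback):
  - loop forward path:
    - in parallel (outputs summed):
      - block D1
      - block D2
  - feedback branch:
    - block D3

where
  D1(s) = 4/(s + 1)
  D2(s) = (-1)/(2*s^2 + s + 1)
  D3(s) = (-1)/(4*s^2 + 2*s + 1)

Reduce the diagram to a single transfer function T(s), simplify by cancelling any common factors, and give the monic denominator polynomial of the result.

Answer: s^5 + 2*s^4 + 2*s^3 + 3*s^2/8 + s/8 - 1/4

Working:
[1] parallel reduction of D1, D2, giving (8*s^2 + 3*s + 3)/(2*s^3 + 3*s^2 + 2*s + 1)
[2] apply the feedback formula to (D1+D2), D3, giving (32*s^4 + 28*s^3 + 26*s^2 + 9*s + 3)/(8*s^5 + 16*s^4 + 16*s^3 + 3*s^2 + s - 2)
The result of step 2 is T(s) in lowest terms. Its denominator has leading coefficient 8; dividing the denominator through by 8 makes it monic.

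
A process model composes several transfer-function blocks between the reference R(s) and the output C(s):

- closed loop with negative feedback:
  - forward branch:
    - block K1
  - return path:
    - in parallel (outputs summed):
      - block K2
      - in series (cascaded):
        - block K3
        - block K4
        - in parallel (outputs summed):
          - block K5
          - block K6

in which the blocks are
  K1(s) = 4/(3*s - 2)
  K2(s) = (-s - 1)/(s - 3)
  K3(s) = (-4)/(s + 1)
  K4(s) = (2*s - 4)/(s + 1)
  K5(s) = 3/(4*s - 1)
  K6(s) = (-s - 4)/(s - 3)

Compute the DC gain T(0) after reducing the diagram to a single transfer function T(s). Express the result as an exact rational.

The answer is -6/161.

Reasoning:
Step 1: sum the parallel branches K5, K6: (-4*s^2 - 12*s - 5)/(4*s^2 - 13*s + 3)
Step 2: reduce the series chain K3, K4, (K5+K6): (32*s^3 + 32*s^2 - 152*s - 80)/(4*s^4 - 5*s^3 - 19*s^2 - 7*s + 3)
Step 3: sum the parallel branches K2, (K3*K4*(K5+K6)): (-4*s^4 + 21*s^3 + 23*s^2 - 153*s - 79)/(4*s^4 - 5*s^3 - 19*s^2 - 7*s + 3)
Step 4: feedback reduction of K1, (K2+(K3*K4*(K5+K6))): (16*s^4 - 20*s^3 - 76*s^2 - 28*s + 12)/(12*s^5 - 39*s^4 + 37*s^3 + 109*s^2 - 589*s - 322)
Step 4 gives the overall T(s). Then T(0) = 12/(-322) = -6/161.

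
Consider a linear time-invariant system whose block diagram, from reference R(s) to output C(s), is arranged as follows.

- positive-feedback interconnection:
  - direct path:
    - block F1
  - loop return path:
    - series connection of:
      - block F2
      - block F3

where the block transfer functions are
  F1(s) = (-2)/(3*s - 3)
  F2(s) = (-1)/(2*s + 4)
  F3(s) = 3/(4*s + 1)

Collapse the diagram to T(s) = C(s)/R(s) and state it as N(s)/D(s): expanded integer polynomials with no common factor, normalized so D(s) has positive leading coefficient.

Answer: (-8*s^2 - 18*s - 4)/(12*s^3 + 15*s^2 - 21*s - 9)

Working:
1. reduce the series chain F2, F3; result (-3)/(8*s^2 + 18*s + 4)
2. feedback reduction of F1, (F2*F3); the result is T(s) itself (integer coefficients, no common factor, positive leading denominator coefficient)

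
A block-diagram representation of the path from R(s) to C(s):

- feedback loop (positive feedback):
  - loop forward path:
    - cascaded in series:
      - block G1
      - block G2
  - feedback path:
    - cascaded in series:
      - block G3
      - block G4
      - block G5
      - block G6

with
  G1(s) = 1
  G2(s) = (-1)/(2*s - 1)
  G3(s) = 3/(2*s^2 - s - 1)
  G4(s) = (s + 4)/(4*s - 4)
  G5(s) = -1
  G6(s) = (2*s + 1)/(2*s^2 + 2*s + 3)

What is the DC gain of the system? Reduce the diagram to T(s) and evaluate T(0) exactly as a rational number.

First reduce the diagram to T(s).

Step 1. series reduction of G1, G2 gives (-1)/(2*s - 1)
Step 2. series reduction of G3, G4, G5, G6 gives (-3*s - 12)/(8*s^4 - 8*s^3 + 4*s^2 - 16*s + 12)
Step 3. reduce the feedback loop with forward (G1*G2) and return (G3*G4*G5*G6) gives (-8*s^4 + 8*s^3 - 4*s^2 + 16*s - 12)/(16*s^5 - 24*s^4 + 16*s^3 - 36*s^2 + 37*s - 24)
The step-3 result is T(s). Setting s = 0: T(0) = -12/(-24) = 1/2.

Answer: 1/2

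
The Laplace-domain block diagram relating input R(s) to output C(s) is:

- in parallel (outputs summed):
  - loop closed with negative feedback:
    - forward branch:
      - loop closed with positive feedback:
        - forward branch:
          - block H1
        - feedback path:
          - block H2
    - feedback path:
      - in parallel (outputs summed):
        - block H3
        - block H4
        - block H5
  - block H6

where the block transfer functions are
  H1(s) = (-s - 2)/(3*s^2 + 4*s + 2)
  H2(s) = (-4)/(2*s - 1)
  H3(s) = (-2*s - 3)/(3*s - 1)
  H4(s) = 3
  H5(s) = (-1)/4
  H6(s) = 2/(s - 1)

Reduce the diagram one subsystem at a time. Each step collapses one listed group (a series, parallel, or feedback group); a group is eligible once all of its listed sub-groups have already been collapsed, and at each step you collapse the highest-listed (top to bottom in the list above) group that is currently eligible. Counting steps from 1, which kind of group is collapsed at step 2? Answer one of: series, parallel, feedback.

The answer is parallel.

Reasoning:
[1] apply the feedback formula to H1, H2
[2] parallel reduction of H3, H4, H5
[3] close the feedback loop around [H1/(1-H1*H2)], (H3+H4+H5)
[4] parallel reduction of [[H1/(1-H1*H2)]/(1+[H1/(1-H1*H2)]*(H3+H4+H5))], H6
So the answer for step 2 is parallel.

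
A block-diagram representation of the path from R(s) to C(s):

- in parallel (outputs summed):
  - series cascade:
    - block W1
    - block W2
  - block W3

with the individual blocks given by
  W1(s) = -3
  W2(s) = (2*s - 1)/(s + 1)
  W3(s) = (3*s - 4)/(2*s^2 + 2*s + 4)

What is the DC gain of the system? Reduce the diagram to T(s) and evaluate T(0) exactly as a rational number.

Step 1. cascade W1, W2 = (3 - 6*s)/(s + 1)
Step 2. combine (W1*W2), W3 in parallel = (-12*s^3 - 3*s^2 - 19*s + 8)/(2*s^3 + 4*s^2 + 6*s + 4)
Step 2 gives the overall T(s). Then T(0) = 8/4 = 2.

Hence the answer: 2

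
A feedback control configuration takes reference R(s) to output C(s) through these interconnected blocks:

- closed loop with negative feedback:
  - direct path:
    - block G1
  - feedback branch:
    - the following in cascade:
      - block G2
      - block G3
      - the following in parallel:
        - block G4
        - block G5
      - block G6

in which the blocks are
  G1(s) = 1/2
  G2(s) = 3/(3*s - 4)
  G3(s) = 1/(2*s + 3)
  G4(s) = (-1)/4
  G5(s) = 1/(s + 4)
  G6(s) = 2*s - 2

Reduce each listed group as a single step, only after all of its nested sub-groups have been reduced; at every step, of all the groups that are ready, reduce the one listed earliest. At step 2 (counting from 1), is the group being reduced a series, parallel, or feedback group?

The answer is series.

Reasoning:
(1) reduce the parallel group G4, G5
(2) combine G2, G3, (G4+G5), G6 in series
(3) reduce the feedback loop with forward G1 and return (G2*G3*(G4+G5)*G6)
At step 2 the group reduced is series.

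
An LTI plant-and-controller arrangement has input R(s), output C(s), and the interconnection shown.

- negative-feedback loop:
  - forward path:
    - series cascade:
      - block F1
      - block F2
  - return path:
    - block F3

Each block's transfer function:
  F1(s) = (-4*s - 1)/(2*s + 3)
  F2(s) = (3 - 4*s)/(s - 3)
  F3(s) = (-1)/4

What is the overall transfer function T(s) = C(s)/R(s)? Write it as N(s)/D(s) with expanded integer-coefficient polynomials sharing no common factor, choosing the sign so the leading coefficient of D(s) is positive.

The answer is (-64*s^2 + 32*s + 12)/(8*s^2 + 4*s + 33).

Reasoning:
1. cascade F1, F2 = (16*s^2 - 8*s - 3)/(2*s^2 - 3*s - 9)
2. reduce the feedback loop with forward (F1*F2) and return F3 - this is the overall T(s), already in the required normalized form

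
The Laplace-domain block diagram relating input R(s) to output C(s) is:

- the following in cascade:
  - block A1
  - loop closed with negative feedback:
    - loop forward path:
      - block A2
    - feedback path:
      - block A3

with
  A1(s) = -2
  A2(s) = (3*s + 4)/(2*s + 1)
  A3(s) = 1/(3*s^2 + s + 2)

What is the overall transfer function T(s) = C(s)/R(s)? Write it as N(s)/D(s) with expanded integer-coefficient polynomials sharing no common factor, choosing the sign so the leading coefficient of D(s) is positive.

Step 1. collapse the loop (A2 forward, A3 return); result (9*s^3 + 15*s^2 + 10*s + 8)/(6*s^3 + 5*s^2 + 8*s + 6)
Step 2. cascade A1, [A2/(1+A2*A3)], which is the overall transfer function T(s) = C(s)/R(s) in lowest terms

Hence the answer: (-18*s^3 - 30*s^2 - 20*s - 16)/(6*s^3 + 5*s^2 + 8*s + 6)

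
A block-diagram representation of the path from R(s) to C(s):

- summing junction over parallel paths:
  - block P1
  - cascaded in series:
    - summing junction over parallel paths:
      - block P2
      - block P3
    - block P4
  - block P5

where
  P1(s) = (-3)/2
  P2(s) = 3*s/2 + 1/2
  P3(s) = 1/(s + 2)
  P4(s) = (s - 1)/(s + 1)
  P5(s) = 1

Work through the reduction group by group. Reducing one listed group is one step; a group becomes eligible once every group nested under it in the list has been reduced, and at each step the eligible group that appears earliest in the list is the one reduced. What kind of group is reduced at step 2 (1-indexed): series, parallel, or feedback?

Step 1. reduce the parallel group P2, P3
Step 2. cascade (P2+P3), P4
Step 3. parallel reduction of P1, ((P2+P3)*P4), P5
At step 2 the group reduced is series.

Answer: series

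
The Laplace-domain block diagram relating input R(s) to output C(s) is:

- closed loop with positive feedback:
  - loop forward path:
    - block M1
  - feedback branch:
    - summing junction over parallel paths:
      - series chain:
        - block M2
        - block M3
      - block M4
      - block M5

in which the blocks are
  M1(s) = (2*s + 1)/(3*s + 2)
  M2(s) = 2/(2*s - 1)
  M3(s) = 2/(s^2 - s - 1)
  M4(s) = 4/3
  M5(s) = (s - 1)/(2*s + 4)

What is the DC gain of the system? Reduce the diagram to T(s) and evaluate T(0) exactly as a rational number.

1. reduce the series chain M2, M3 = 4/(2*s^3 - 3*s^2 - s + 1)
2. reduce the parallel group (M2*M3), M4, M5 = (22*s^4 - 7*s^3 - 50*s^2 + 22*s + 61)/(12*s^4 + 6*s^3 - 42*s^2 - 6*s + 12)
3. reduce the feedback loop with forward M1 and return ((M2*M3)+M4+M5) = (-24*s^5 - 24*s^4 + 78*s^3 + 54*s^2 - 18*s - 12)/(8*s^5 - 34*s^4 + 7*s^3 + 96*s^2 + 120*s + 37)
DC gain: substitute s = 0 into T(s) from step 3: T(0) = -12/37.

Therefore the answer is -12/37.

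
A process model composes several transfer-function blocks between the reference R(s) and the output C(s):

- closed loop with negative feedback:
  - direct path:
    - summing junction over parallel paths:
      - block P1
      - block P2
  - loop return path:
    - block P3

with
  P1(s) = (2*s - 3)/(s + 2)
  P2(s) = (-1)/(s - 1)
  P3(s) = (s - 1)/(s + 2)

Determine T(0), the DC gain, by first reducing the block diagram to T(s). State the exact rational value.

Step 1 - parallel reduction of P1, P2 gives (2*s^2 - 6*s + 1)/(s^2 + s - 2)
Step 2 - reduce the feedback loop with forward (P1+P2) and return P3 gives (2*s^3 - 2*s^2 - 11*s + 2)/(3*s^3 - 5*s^2 + 7*s - 5)
The step-2 result is T(s). Setting s = 0: T(0) = 2/(-5) = -2/5.

Hence the answer: -2/5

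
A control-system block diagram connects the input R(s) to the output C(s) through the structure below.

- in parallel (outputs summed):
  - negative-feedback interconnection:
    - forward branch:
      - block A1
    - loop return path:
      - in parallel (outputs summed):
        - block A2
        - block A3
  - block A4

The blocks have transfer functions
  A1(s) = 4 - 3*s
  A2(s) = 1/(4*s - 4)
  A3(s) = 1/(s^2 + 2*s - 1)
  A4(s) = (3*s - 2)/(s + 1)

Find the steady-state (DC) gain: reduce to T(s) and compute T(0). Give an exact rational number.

The answer is -3.

Reasoning:
Step 1. reduce the parallel group A2, A3 gives (s^2 + 6*s - 5)/(4*s^3 + 4*s^2 - 12*s + 4)
Step 2. feedback reduction of A1, (A2+A3) gives (-12*s^4 + 4*s^3 + 52*s^2 - 60*s + 16)/(s^3 - 10*s^2 + 27*s - 16)
Step 3. combine [A1/(1+A1*(A2+A3))], A4 in parallel gives (-12*s^5 - 5*s^4 + 24*s^3 + 93*s^2 - 146*s + 48)/(s^4 - 9*s^3 + 17*s^2 + 11*s - 16)
The step-3 result is T(s). Setting s = 0: T(0) = 48/(-16) = -3.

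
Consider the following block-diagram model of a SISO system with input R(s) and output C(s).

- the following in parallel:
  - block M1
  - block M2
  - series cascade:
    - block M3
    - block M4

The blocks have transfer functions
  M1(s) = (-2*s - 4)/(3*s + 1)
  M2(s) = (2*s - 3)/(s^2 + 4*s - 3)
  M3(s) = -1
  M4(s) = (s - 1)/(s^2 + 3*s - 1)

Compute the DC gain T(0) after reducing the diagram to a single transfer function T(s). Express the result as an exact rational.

[1] combine M3, M4 in series: (1 - s)/(s^2 + 3*s - 1)
[2] reduce the parallel group M1, M2, (M3*M4): (-2*s^5 - 15*s^4 - 43*s^3 - 18*s^2 + 42*s - 12)/(3*s^5 + 22*s^4 + 31*s^3 - 31*s^2 - 4*s + 3)
Step 2 gives the overall T(s). Then T(0) = -12/3 = -4.

Answer: -4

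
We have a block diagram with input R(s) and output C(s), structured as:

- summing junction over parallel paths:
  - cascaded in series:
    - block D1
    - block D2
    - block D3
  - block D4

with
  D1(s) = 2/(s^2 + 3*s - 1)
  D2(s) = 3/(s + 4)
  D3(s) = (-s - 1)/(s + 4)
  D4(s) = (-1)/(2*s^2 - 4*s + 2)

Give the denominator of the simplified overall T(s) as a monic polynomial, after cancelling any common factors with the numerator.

The answer is s^6 + 9*s^5 + 18*s^4 - 27*s^3 - 57*s^2 + 72*s - 16.

Reasoning:
[1] reduce the series chain D1, D2, D3 gives (-6*s - 6)/(s^4 + 11*s^3 + 39*s^2 + 40*s - 16)
[2] combine (D1*D2*D3), D4 in parallel gives (-s^4 - 23*s^3 - 27*s^2 - 28*s + 4)/(2*s^6 + 18*s^5 + 36*s^4 - 54*s^3 - 114*s^2 + 144*s - 32)
T(s) is the step-2 result (common factors already cancelled). Leading coefficient of the denominator: 2. Divide through by 2 for the monic polynomial.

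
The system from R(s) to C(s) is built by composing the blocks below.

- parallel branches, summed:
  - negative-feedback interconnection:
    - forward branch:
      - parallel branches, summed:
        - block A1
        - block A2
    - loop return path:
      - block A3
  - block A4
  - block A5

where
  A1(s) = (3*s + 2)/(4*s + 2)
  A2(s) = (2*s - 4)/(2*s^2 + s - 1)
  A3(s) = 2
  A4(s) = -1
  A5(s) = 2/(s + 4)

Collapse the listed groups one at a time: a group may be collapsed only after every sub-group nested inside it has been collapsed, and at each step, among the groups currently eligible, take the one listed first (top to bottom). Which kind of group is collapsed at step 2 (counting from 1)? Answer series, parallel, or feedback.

[1] combine A1, A2 in parallel
[2] collapse the loop ((A1+A2) forward, A3 return)
[3] add [(A1+A2)/(1+(A1+A2)*A3)], A4, A5 (parallel)
At step 2 the group reduced is feedback.

Hence the answer: feedback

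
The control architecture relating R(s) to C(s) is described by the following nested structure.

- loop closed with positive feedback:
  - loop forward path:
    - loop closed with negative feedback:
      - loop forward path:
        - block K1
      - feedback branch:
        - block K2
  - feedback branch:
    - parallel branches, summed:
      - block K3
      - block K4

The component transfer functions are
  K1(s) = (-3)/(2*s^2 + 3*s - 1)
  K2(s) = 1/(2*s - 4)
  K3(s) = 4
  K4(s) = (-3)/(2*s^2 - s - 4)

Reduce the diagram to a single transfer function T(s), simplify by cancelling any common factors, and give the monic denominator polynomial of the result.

[1] reduce the feedback loop with forward K1 and return K2 = (12 - 6*s)/(4*s^3 - 2*s^2 - 14*s + 1)
[2] parallel reduction of K3, K4 = (8*s^2 - 4*s - 19)/(2*s^2 - s - 4)
[3] close the feedback loop around [K1/(1+K1*K2)], (K3+K4) = (-12*s^3 + 30*s^2 + 12*s - 48)/(8*s^5 - 8*s^4 + 6*s^3 - 96*s^2 - 11*s + 224)
That last expression is T(s), already simplified. Scaling its denominator by 1/8 (the reciprocal of the leading coefficient) yields the monic denominator.

Hence the answer: s^5 - s^4 + 3*s^3/4 - 12*s^2 - 11*s/8 + 28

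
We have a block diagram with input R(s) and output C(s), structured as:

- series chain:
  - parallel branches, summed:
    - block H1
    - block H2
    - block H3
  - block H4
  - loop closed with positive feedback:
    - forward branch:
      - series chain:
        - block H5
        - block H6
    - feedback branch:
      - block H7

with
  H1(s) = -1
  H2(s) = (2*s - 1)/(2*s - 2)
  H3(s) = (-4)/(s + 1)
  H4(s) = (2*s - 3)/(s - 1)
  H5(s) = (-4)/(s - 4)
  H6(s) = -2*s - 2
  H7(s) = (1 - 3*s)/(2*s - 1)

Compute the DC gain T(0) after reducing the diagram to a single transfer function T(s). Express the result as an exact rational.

[1] parallel reduction of H1, H2, H3 gives (9 - 7*s)/(2*s^2 - 2)
[2] cascade H5, H6 gives (8*s + 8)/(s - 4)
[3] reduce the feedback loop with forward (H5*H6) and return H7 gives (16*s^2 + 8*s - 8)/(26*s^2 + 7*s - 4)
[4] reduce the series chain (H1+H2+H3), H4, [(H5*H6)/(1-(H5*H6)*H7)] gives (-112*s^3 + 368*s^2 - 372*s + 108)/(26*s^4 - 45*s^3 + 8*s^2 + 15*s - 4)
Evaluating the step-4 result (the overall T(s)) at s = 0 gives T(0) = 108/(-4) = -27.

Final answer: -27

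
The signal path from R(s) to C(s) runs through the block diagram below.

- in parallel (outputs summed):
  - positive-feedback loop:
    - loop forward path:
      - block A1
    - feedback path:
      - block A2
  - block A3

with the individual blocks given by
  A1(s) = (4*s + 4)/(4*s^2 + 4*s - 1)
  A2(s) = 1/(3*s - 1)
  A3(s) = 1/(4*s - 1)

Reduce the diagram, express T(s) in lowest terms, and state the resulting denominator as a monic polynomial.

First reduce the diagram to T(s).

Step 1: feedback reduction of A1, A2; result (12*s^2 + 8*s - 4)/(12*s^3 + 8*s^2 - 11*s - 3)
Step 2: parallel reduction of [A1/(1-A1*A2)], A3; result (60*s^3 + 28*s^2 - 35*s + 1)/(48*s^4 + 20*s^3 - 52*s^2 - s + 3)
The result of step 2 is T(s) in lowest terms. Its denominator has leading coefficient 48; dividing the denominator through by 48 makes it monic.

Answer: s^4 + 5*s^3/12 - 13*s^2/12 - s/48 + 1/16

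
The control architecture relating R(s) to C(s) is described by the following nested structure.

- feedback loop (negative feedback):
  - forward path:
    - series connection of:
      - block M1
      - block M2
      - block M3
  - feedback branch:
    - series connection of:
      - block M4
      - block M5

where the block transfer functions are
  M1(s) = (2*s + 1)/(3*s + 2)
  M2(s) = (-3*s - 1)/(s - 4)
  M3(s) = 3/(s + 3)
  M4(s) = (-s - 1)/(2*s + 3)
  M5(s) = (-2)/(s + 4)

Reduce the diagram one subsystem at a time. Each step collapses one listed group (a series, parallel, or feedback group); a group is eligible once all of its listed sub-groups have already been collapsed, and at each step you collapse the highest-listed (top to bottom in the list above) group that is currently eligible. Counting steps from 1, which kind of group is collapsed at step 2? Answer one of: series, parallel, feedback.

Step 1. series reduction of M1, M2, M3
Step 2. cascade M4, M5
Step 3. apply the feedback formula to (M1*M2*M3), (M4*M5)
So the answer for step 2 is series.

Final answer: series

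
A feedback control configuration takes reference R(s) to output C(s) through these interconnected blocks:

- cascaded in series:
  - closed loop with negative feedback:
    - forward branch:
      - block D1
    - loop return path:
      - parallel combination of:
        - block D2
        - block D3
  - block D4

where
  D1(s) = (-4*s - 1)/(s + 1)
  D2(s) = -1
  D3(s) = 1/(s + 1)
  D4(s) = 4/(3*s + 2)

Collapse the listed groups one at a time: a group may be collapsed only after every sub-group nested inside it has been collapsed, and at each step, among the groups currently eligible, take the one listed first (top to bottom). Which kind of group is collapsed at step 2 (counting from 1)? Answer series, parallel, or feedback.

1. sum the parallel branches D2, D3
2. feedback reduction of D1, (D2+D3)
3. cascade [D1/(1+D1*(D2+D3))], D4
At step 2 the group reduced is feedback.

Hence the answer: feedback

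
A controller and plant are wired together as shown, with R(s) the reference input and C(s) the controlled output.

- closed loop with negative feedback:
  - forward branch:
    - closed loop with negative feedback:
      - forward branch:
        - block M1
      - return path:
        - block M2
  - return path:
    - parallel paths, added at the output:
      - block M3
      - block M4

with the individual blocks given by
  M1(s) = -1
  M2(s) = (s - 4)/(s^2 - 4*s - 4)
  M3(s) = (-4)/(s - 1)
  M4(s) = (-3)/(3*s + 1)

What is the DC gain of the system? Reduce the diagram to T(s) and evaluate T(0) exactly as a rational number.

First reduce the diagram to T(s).

Step 1 - reduce the feedback loop with forward M1 and return M2: (-s^2 + 4*s + 4)/(s^2 - 5*s)
Step 2 - sum the parallel branches M3, M4: (-15*s - 1)/(3*s^2 - 2*s - 1)
Step 3 - reduce the feedback loop with forward [M1/(1+M1*M2)] and return (M3+M4): (-3*s^4 + 14*s^3 + 5*s^2 - 12*s - 4)/(3*s^4 - 2*s^3 - 50*s^2 - 59*s - 4)
That last expression is T(s); at s = 0 only the constant terms survive, so T(0) = -4/(-4) = 1.

Answer: 1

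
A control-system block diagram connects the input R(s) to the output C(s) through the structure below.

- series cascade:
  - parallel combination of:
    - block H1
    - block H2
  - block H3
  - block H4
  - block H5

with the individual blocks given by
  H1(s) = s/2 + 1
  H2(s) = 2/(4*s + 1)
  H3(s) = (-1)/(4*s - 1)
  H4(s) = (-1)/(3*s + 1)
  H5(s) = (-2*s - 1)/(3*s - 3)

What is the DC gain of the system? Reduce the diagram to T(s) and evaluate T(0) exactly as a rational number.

Step 1 - add H1, H2 (parallel) = (4*s^2 + 9*s + 6)/(8*s + 2)
Step 2 - reduce the series chain (H1+H2), H3, H4, H5 = (-8*s^3 - 22*s^2 - 21*s - 6)/(288*s^4 - 192*s^3 - 114*s^2 + 12*s + 6)
The step-2 result is T(s). Setting s = 0: T(0) = -6/6 = -1.

Hence the answer: -1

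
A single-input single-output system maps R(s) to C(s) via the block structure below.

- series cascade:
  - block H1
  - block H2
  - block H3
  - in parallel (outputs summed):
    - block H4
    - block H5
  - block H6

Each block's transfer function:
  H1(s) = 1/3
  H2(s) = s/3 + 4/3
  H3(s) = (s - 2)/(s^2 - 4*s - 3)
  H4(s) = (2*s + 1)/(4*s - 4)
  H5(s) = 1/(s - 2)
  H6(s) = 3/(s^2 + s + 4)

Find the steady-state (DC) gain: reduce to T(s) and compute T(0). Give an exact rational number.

Step 1. sum the parallel branches H4, H5: (2*s^2 + s - 6)/(4*s^2 - 12*s + 8)
Step 2. combine H1, H2, H3, (H4+H5), H6 in series: (2*s^3 + 9*s^2 - 2*s - 24)/(12*s^5 - 48*s^4 - 192*s^2 + 84*s + 144)
That last expression is T(s); at s = 0 only the constant terms survive, so T(0) = -24/144 = -1/6.

Hence the answer: -1/6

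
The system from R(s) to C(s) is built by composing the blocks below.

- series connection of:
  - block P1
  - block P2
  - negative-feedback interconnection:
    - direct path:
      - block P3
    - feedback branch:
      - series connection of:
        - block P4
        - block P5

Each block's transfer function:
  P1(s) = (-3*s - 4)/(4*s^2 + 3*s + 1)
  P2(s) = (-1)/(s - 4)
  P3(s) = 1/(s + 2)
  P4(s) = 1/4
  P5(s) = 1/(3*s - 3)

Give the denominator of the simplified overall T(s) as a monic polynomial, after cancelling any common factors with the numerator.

Step 1: multiply P4, P5 (series), giving 1/(12*s - 12)
Step 2: close the feedback loop around P3, (P4*P5), giving (12*s - 12)/(12*s^2 + 12*s - 23)
Step 3: series reduction of P1, P2, [P3/(1+P3*(P4*P5))], giving (36*s^2 + 12*s - 48)/(48*s^5 - 108*s^4 - 380*s^3 + 119*s^2 + 205*s + 92)
That last expression is T(s), already simplified. Scaling its denominator by 1/48 (the reciprocal of the leading coefficient) yields the monic denominator.

Hence the answer: s^5 - 9*s^4/4 - 95*s^3/12 + 119*s^2/48 + 205*s/48 + 23/12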